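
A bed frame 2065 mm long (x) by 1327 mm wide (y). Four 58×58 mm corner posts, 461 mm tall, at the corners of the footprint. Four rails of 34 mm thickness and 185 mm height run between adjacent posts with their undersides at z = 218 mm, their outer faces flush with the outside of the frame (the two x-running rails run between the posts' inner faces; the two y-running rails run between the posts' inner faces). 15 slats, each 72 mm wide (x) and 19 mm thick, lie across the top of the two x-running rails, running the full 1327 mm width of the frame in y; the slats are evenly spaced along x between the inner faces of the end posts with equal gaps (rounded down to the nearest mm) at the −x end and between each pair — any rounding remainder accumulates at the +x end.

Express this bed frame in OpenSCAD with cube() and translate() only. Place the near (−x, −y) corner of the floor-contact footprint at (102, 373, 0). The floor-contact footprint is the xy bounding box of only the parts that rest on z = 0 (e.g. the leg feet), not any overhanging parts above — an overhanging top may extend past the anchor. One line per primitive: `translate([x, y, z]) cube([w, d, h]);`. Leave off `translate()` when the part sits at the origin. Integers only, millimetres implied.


translate([102, 373, 0]) cube([58, 58, 461]);
translate([102, 1642, 0]) cube([58, 58, 461]);
translate([2109, 373, 0]) cube([58, 58, 461]);
translate([2109, 1642, 0]) cube([58, 58, 461]);
translate([160, 373, 218]) cube([1949, 34, 185]);
translate([160, 1666, 218]) cube([1949, 34, 185]);
translate([102, 431, 218]) cube([34, 1211, 185]);
translate([2133, 431, 218]) cube([34, 1211, 185]);
translate([214, 373, 403]) cube([72, 1327, 19]);
translate([340, 373, 403]) cube([72, 1327, 19]);
translate([466, 373, 403]) cube([72, 1327, 19]);
translate([592, 373, 403]) cube([72, 1327, 19]);
translate([718, 373, 403]) cube([72, 1327, 19]);
translate([844, 373, 403]) cube([72, 1327, 19]);
translate([970, 373, 403]) cube([72, 1327, 19]);
translate([1096, 373, 403]) cube([72, 1327, 19]);
translate([1222, 373, 403]) cube([72, 1327, 19]);
translate([1348, 373, 403]) cube([72, 1327, 19]);
translate([1474, 373, 403]) cube([72, 1327, 19]);
translate([1600, 373, 403]) cube([72, 1327, 19]);
translate([1726, 373, 403]) cube([72, 1327, 19]);
translate([1852, 373, 403]) cube([72, 1327, 19]);
translate([1978, 373, 403]) cube([72, 1327, 19]);


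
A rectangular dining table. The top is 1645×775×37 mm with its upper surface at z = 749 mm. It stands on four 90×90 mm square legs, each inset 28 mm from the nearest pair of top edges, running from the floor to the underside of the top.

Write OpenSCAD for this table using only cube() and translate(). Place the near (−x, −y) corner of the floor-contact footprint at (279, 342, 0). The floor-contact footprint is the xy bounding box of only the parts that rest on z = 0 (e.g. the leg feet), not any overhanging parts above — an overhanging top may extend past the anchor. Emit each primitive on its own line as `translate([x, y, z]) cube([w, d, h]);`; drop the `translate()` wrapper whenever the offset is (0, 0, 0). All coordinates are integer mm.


translate([251, 314, 712]) cube([1645, 775, 37]);
translate([279, 342, 0]) cube([90, 90, 712]);
translate([1778, 342, 0]) cube([90, 90, 712]);
translate([279, 971, 0]) cube([90, 90, 712]);
translate([1778, 971, 0]) cube([90, 90, 712]);


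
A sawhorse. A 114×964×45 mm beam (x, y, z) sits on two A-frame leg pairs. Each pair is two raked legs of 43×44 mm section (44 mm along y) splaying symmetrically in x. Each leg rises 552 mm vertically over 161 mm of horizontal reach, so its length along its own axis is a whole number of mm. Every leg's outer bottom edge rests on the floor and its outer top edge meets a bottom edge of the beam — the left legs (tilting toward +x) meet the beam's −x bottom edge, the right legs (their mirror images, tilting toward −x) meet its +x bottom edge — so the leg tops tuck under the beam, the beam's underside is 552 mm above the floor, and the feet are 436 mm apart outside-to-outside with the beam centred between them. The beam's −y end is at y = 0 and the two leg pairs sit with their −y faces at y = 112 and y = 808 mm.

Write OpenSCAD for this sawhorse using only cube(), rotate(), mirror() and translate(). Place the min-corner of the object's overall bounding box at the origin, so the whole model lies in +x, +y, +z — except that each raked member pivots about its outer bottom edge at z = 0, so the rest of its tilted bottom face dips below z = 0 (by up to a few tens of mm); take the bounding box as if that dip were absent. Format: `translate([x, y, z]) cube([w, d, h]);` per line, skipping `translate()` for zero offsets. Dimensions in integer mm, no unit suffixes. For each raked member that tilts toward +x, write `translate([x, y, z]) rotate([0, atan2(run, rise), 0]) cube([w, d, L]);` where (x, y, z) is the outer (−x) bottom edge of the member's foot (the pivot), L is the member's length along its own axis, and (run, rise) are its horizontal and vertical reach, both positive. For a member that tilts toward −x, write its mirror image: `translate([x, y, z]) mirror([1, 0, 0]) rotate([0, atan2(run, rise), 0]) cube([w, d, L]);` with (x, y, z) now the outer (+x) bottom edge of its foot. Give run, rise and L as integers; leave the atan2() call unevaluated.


translate([161, 0, 552]) cube([114, 964, 45]);
translate([0, 112, 0]) rotate([0, atan2(161, 552), 0]) cube([43, 44, 575]);
translate([436, 112, 0]) mirror([1, 0, 0]) rotate([0, atan2(161, 552), 0]) cube([43, 44, 575]);
translate([0, 808, 0]) rotate([0, atan2(161, 552), 0]) cube([43, 44, 575]);
translate([436, 808, 0]) mirror([1, 0, 0]) rotate([0, atan2(161, 552), 0]) cube([43, 44, 575]);


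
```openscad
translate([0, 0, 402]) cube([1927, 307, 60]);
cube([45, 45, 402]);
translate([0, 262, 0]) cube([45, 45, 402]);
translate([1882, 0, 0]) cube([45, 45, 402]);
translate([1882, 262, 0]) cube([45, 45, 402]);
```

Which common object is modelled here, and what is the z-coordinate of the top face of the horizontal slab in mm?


A bench. The seat-top height is 462 mm.

A long slab on four corner posts — a bench. The slab sits at z = 402 with thickness 60, so the top is 402 + 60 = 462 mm.


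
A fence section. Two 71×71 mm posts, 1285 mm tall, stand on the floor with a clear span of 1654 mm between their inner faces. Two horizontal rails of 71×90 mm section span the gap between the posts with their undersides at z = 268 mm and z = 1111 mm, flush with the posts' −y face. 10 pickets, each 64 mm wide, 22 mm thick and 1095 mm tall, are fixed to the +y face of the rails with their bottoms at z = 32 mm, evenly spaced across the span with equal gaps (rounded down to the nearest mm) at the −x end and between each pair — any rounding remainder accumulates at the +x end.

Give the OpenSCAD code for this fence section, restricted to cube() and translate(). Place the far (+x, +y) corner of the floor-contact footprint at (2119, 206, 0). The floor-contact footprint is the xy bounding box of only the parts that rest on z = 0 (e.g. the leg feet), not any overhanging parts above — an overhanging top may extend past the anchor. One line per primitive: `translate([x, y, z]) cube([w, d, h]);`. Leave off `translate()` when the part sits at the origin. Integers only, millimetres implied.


translate([323, 135, 0]) cube([71, 71, 1285]);
translate([2048, 135, 0]) cube([71, 71, 1285]);
translate([394, 135, 268]) cube([1654, 71, 90]);
translate([394, 135, 1111]) cube([1654, 71, 90]);
translate([486, 206, 32]) cube([64, 22, 1095]);
translate([642, 206, 32]) cube([64, 22, 1095]);
translate([798, 206, 32]) cube([64, 22, 1095]);
translate([954, 206, 32]) cube([64, 22, 1095]);
translate([1110, 206, 32]) cube([64, 22, 1095]);
translate([1266, 206, 32]) cube([64, 22, 1095]);
translate([1422, 206, 32]) cube([64, 22, 1095]);
translate([1578, 206, 32]) cube([64, 22, 1095]);
translate([1734, 206, 32]) cube([64, 22, 1095]);
translate([1890, 206, 32]) cube([64, 22, 1095]);


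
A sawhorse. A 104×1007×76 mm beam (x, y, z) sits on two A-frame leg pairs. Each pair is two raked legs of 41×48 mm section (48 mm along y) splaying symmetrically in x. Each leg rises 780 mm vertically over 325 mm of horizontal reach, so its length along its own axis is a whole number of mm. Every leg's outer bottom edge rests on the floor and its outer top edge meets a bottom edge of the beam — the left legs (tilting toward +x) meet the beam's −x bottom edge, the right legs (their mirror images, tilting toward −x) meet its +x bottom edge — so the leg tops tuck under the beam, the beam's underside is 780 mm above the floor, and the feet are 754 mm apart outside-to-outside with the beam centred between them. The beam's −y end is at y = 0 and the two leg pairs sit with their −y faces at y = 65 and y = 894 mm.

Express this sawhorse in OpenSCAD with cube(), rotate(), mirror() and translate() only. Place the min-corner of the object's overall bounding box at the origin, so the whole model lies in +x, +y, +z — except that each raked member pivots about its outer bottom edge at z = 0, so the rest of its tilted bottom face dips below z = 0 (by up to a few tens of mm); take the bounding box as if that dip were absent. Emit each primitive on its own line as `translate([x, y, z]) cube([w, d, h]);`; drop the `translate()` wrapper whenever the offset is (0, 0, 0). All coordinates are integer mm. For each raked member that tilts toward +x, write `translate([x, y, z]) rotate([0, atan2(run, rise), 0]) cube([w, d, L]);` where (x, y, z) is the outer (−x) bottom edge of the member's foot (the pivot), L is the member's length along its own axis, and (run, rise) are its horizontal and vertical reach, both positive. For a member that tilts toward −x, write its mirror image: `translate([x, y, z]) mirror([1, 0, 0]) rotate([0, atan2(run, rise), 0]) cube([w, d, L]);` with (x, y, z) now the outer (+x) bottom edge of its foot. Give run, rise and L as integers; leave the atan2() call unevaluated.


translate([325, 0, 780]) cube([104, 1007, 76]);
translate([0, 65, 0]) rotate([0, atan2(325, 780), 0]) cube([41, 48, 845]);
translate([754, 65, 0]) mirror([1, 0, 0]) rotate([0, atan2(325, 780), 0]) cube([41, 48, 845]);
translate([0, 894, 0]) rotate([0, atan2(325, 780), 0]) cube([41, 48, 845]);
translate([754, 894, 0]) mirror([1, 0, 0]) rotate([0, atan2(325, 780), 0]) cube([41, 48, 845]);


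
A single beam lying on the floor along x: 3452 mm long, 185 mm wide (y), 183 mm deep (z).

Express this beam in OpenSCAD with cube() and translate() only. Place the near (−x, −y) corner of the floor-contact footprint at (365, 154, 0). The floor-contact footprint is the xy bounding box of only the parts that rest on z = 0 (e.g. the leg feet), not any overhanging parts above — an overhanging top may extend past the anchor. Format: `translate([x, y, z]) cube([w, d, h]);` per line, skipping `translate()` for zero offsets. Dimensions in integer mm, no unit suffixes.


translate([365, 154, 0]) cube([3452, 185, 183]);


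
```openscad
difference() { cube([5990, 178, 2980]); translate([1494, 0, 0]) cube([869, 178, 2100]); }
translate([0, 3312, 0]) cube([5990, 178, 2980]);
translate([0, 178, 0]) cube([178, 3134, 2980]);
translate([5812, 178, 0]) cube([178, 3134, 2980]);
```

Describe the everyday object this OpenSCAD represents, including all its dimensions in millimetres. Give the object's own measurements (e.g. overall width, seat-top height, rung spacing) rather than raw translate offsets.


A single room: four walls, each 2980 mm tall and 178 mm thick, enclosing an outside footprint 5990×3490 mm (x × y), no floor or roof. The front and back walls (−y and +y sides) run the full x-width; the side walls fit between their inner faces. A door opening 869 mm wide and 2100 mm tall is cut through the front wall from the floor up, its −x edge 1494 mm from the wall's −x end.


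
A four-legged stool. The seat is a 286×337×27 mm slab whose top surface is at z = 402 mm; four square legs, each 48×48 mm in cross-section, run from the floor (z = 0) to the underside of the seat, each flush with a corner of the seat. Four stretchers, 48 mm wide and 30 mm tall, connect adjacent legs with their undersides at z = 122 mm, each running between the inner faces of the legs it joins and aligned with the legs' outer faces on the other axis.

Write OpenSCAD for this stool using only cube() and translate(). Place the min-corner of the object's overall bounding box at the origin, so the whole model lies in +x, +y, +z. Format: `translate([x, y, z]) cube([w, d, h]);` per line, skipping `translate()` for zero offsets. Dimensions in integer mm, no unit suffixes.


translate([0, 0, 375]) cube([286, 337, 27]);
cube([48, 48, 375]);
translate([238, 0, 0]) cube([48, 48, 375]);
translate([0, 289, 0]) cube([48, 48, 375]);
translate([238, 289, 0]) cube([48, 48, 375]);
translate([48, 0, 122]) cube([190, 48, 30]);
translate([48, 289, 122]) cube([190, 48, 30]);
translate([0, 48, 122]) cube([48, 241, 30]);
translate([238, 48, 122]) cube([48, 241, 30]);


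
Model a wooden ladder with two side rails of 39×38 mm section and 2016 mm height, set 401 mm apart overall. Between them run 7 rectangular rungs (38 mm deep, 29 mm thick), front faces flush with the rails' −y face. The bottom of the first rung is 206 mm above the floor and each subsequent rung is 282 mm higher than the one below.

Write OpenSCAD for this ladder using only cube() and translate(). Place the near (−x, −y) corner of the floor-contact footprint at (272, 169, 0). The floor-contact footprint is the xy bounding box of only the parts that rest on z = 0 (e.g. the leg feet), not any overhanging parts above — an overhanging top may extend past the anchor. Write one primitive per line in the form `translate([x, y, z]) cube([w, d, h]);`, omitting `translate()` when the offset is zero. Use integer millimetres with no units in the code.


translate([272, 169, 0]) cube([39, 38, 2016]);
translate([634, 169, 0]) cube([39, 38, 2016]);
translate([311, 169, 206]) cube([323, 38, 29]);
translate([311, 169, 488]) cube([323, 38, 29]);
translate([311, 169, 770]) cube([323, 38, 29]);
translate([311, 169, 1052]) cube([323, 38, 29]);
translate([311, 169, 1334]) cube([323, 38, 29]);
translate([311, 169, 1616]) cube([323, 38, 29]);
translate([311, 169, 1898]) cube([323, 38, 29]);


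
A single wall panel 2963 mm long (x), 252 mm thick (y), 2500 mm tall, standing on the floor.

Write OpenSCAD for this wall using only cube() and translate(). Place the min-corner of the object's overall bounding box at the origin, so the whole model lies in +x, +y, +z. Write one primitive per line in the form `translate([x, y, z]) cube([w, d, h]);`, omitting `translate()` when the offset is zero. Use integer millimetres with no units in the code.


cube([2963, 252, 2500]);


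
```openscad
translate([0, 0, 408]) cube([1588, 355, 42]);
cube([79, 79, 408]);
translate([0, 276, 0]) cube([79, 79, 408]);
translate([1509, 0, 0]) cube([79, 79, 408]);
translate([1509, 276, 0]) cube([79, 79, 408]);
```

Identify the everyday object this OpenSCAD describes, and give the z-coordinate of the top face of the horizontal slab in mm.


A bench. The seat-top height is 450 mm.

A long slab on four corner posts — a bench. The slab sits at z = 408 with thickness 42, so the top is 408 + 42 = 450 mm.


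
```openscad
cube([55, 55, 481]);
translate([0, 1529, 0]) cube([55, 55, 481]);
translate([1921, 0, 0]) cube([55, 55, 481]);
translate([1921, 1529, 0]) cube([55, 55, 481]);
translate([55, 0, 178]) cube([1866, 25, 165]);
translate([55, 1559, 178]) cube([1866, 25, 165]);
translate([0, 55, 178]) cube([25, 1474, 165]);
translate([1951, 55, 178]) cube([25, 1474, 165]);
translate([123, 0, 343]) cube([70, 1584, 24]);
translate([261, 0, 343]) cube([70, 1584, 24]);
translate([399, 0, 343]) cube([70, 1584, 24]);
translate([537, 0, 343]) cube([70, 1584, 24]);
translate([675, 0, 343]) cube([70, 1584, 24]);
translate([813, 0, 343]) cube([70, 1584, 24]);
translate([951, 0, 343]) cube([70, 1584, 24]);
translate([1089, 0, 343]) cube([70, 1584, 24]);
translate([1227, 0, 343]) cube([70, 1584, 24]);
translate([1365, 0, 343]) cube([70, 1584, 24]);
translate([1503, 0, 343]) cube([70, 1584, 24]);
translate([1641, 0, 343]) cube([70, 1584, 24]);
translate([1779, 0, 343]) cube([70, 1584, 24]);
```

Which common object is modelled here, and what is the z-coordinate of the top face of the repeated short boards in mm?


A bed frame. The slat-top height is 367 mm.

Four posts, four rails, and a row of slats — a bed frame. Slats sit on the rails at z = 178 + 165 = 343; with slat thickness 24, the top is 367 mm.


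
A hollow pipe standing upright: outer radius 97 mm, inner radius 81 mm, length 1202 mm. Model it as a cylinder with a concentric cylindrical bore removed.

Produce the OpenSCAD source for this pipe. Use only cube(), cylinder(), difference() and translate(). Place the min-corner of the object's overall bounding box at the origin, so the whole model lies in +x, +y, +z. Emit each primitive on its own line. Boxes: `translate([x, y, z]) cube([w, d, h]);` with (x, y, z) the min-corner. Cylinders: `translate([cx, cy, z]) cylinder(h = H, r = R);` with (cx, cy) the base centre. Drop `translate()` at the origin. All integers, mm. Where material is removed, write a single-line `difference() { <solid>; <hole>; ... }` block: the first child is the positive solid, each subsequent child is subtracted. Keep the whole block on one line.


difference() { translate([97, 97, 0]) cylinder(h = 1202, r = 97); translate([97, 97, 0]) cylinder(h = 1202, r = 81); }


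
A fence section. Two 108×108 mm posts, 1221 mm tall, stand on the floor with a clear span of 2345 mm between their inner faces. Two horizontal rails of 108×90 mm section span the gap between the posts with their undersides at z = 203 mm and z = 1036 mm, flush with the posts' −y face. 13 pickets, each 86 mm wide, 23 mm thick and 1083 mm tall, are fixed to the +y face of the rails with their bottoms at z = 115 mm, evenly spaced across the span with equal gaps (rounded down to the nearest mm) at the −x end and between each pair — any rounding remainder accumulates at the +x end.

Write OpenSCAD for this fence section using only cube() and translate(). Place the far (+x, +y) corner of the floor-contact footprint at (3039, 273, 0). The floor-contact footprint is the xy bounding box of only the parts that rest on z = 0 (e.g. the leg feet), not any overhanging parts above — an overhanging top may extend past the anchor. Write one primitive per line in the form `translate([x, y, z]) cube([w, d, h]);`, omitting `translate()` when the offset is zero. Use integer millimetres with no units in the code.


translate([478, 165, 0]) cube([108, 108, 1221]);
translate([2931, 165, 0]) cube([108, 108, 1221]);
translate([586, 165, 203]) cube([2345, 108, 90]);
translate([586, 165, 1036]) cube([2345, 108, 90]);
translate([673, 273, 115]) cube([86, 23, 1083]);
translate([846, 273, 115]) cube([86, 23, 1083]);
translate([1019, 273, 115]) cube([86, 23, 1083]);
translate([1192, 273, 115]) cube([86, 23, 1083]);
translate([1365, 273, 115]) cube([86, 23, 1083]);
translate([1538, 273, 115]) cube([86, 23, 1083]);
translate([1711, 273, 115]) cube([86, 23, 1083]);
translate([1884, 273, 115]) cube([86, 23, 1083]);
translate([2057, 273, 115]) cube([86, 23, 1083]);
translate([2230, 273, 115]) cube([86, 23, 1083]);
translate([2403, 273, 115]) cube([86, 23, 1083]);
translate([2576, 273, 115]) cube([86, 23, 1083]);
translate([2749, 273, 115]) cube([86, 23, 1083]);


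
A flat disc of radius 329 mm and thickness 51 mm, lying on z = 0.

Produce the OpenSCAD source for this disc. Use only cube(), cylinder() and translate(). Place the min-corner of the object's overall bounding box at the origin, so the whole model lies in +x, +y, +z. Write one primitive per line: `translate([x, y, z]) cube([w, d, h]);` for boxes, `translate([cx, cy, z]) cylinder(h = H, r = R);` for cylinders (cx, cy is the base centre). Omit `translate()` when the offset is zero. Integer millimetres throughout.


translate([329, 329, 0]) cylinder(h = 51, r = 329);


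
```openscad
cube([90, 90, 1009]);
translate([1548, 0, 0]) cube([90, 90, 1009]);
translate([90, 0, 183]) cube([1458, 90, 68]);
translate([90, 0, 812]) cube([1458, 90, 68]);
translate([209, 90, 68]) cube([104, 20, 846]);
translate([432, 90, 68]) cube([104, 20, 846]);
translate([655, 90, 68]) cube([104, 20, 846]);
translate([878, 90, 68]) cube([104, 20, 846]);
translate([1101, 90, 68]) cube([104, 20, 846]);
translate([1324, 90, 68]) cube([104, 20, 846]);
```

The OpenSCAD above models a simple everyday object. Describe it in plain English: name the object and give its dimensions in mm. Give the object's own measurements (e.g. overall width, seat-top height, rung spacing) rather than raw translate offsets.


A fence section. Two 90×90 mm posts, 1009 mm tall, stand on the floor with a clear span of 1458 mm between their inner faces. Two horizontal rails of 90×68 mm section span the gap between the posts with their undersides at z = 183 mm and z = 812 mm, flush with the posts' −y face. 6 pickets, each 104 mm wide, 20 mm thick and 846 mm tall, are fixed to the +y face of the rails with their bottoms at z = 68 mm, spaced across the span with a 119 mm gap after the −x post and between neighbouring pickets, with 120 mm left before the +x post.


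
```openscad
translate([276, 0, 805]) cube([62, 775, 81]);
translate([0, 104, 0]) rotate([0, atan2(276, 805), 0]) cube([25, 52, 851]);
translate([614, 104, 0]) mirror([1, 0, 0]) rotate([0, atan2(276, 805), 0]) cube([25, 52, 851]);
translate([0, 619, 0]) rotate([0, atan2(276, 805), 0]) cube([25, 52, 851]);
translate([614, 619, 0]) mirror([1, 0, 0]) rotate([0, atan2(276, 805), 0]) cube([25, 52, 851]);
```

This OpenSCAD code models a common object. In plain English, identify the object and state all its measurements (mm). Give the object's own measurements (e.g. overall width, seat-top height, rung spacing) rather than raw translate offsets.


A sawhorse. A 62×775×81 mm beam (x, y, z) sits on two A-frame leg pairs. Each pair is two raked legs of 25×52 mm section (52 mm along y) splaying symmetrically in x. Each leg rises 805 mm vertically over 276 mm of horizontal reach and is 851 mm long along its own axis. Every leg's outer bottom edge rests on the floor and its outer top edge meets a bottom edge of the beam — the left legs (tilting toward +x) meet the beam's −x bottom edge, the right legs (their mirror images, tilting toward −x) meet its +x bottom edge — so the leg tops tuck under the beam, the beam's underside is 805 mm above the floor, and the feet are 614 mm apart outside-to-outside with the beam centred between them. The two leg pairs are set in 104 mm from either end of the beam.


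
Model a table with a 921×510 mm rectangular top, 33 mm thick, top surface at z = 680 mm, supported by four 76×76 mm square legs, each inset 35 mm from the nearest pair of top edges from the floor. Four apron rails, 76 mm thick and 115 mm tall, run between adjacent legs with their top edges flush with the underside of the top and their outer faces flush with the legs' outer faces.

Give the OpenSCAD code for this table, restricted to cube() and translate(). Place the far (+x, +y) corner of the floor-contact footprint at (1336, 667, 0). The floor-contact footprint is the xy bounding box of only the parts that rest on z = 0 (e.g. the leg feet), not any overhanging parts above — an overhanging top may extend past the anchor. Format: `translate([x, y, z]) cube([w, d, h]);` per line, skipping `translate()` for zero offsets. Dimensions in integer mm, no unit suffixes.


translate([450, 192, 647]) cube([921, 510, 33]);
translate([485, 227, 0]) cube([76, 76, 647]);
translate([1260, 227, 0]) cube([76, 76, 647]);
translate([485, 591, 0]) cube([76, 76, 647]);
translate([1260, 591, 0]) cube([76, 76, 647]);
translate([561, 227, 532]) cube([699, 76, 115]);
translate([561, 591, 532]) cube([699, 76, 115]);
translate([485, 303, 532]) cube([76, 288, 115]);
translate([1260, 303, 532]) cube([76, 288, 115]);


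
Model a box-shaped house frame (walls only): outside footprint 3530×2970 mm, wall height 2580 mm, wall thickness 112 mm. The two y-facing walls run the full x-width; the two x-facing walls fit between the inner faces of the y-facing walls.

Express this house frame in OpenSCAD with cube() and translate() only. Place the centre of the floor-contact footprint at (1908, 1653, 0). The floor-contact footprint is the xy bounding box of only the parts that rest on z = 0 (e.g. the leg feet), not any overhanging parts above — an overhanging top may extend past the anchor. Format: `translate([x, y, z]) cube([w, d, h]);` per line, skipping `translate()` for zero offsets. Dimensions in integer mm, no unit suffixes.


translate([143, 168, 0]) cube([3530, 112, 2580]);
translate([143, 3026, 0]) cube([3530, 112, 2580]);
translate([143, 280, 0]) cube([112, 2746, 2580]);
translate([3561, 280, 0]) cube([112, 2746, 2580]);


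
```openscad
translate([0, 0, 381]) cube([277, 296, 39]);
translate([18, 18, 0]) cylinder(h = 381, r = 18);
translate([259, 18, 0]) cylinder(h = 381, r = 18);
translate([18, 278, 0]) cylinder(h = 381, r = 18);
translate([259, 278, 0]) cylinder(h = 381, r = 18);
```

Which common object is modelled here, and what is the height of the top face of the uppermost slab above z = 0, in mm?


A stool. The seat height is 420 mm.

A 277×296×39 slab at z = 381 on four corner cylinders — a stool. The seat top is 381 + 39 = 420 mm.


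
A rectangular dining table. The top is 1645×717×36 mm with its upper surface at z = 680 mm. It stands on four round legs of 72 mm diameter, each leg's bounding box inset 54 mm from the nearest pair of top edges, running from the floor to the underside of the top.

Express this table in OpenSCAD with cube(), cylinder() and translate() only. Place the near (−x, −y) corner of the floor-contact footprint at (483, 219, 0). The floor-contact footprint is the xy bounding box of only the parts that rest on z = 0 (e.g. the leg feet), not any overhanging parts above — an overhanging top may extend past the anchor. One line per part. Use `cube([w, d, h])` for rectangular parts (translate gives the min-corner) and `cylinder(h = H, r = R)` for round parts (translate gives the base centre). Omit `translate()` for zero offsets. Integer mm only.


translate([429, 165, 644]) cube([1645, 717, 36]);
translate([519, 255, 0]) cylinder(h = 644, r = 36);
translate([1984, 255, 0]) cylinder(h = 644, r = 36);
translate([519, 792, 0]) cylinder(h = 644, r = 36);
translate([1984, 792, 0]) cylinder(h = 644, r = 36);


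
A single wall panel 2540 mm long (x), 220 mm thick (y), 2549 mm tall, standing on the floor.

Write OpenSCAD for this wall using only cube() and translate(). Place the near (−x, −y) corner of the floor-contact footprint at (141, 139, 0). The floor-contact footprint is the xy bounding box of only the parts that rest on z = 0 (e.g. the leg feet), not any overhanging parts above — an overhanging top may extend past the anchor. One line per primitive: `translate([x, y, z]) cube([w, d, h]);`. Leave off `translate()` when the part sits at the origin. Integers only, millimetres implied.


translate([141, 139, 0]) cube([2540, 220, 2549]);


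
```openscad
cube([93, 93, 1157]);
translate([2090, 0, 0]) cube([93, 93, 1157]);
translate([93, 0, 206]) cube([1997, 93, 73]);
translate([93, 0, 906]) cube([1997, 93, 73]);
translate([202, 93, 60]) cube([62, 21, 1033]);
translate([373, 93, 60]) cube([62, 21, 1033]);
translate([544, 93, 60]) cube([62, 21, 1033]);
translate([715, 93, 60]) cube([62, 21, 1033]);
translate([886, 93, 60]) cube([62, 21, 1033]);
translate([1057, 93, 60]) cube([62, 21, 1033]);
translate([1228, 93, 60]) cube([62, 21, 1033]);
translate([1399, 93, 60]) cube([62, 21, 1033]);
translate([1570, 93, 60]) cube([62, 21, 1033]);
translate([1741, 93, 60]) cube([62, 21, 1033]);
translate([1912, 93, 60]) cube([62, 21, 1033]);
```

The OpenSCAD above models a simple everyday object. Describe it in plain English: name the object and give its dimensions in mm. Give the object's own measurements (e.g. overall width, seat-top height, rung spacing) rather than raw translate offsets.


A fence section. Two 93×93 mm posts, 1157 mm tall, stand on the floor with a clear span of 1997 mm between their inner faces. Two horizontal rails of 93×73 mm section span the gap between the posts with their undersides at z = 206 mm and z = 906 mm, flush with the posts' −y face. 11 pickets, each 62 mm wide, 21 mm thick and 1033 mm tall, are fixed to the +y face of the rails with their bottoms at z = 60 mm, spaced across the span with a 109 mm gap after the −x post and between neighbouring pickets, with 116 mm left before the +x post.


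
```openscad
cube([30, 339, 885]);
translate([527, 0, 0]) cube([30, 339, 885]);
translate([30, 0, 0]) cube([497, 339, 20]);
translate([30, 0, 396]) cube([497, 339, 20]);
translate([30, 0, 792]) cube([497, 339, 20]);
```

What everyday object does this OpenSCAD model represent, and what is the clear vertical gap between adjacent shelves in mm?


A bookshelf. The clear shelf gap is 376 mm.

Two tall side panels with 3 horizontal boards between them — a bookshelf. The first two shelf undersides are at z = 0 and z = 396; with shelf thickness 20, the clear gap is 396 − 0 − 20 = 376 mm.


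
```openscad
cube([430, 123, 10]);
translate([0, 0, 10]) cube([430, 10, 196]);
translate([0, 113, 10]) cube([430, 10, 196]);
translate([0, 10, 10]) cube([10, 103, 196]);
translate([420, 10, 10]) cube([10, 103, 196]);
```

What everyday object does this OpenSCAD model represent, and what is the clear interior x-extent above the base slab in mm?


An open box. The internal width is 410 mm.

A 430×123 base slab with four walls standing on it — an open box. The base is 430 mm wide and the walls are 10 mm thick, so the internal width is 430 − 2 × 10 = 410 mm.


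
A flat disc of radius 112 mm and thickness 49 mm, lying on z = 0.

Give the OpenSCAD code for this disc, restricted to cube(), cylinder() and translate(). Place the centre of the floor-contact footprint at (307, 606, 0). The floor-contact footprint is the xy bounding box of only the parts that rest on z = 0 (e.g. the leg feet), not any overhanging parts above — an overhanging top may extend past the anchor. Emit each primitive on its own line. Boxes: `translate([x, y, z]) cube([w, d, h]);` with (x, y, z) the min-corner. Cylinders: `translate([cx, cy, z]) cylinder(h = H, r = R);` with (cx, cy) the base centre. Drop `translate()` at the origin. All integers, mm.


translate([307, 606, 0]) cylinder(h = 49, r = 112);


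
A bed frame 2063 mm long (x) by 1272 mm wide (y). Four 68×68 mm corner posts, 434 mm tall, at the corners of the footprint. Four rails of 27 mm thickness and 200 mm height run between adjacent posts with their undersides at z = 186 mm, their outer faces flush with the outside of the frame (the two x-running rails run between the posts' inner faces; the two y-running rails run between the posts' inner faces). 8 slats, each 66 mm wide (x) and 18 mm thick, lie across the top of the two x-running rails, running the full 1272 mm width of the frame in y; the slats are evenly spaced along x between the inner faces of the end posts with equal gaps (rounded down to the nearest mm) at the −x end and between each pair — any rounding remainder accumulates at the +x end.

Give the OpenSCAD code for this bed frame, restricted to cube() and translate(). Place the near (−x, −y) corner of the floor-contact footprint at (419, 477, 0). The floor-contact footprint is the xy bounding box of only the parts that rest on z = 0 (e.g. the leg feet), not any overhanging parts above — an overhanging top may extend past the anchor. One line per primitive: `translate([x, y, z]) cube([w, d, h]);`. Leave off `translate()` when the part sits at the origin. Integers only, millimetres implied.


translate([419, 477, 0]) cube([68, 68, 434]);
translate([419, 1681, 0]) cube([68, 68, 434]);
translate([2414, 477, 0]) cube([68, 68, 434]);
translate([2414, 1681, 0]) cube([68, 68, 434]);
translate([487, 477, 186]) cube([1927, 27, 200]);
translate([487, 1722, 186]) cube([1927, 27, 200]);
translate([419, 545, 186]) cube([27, 1136, 200]);
translate([2455, 545, 186]) cube([27, 1136, 200]);
translate([642, 477, 386]) cube([66, 1272, 18]);
translate([863, 477, 386]) cube([66, 1272, 18]);
translate([1084, 477, 386]) cube([66, 1272, 18]);
translate([1305, 477, 386]) cube([66, 1272, 18]);
translate([1526, 477, 386]) cube([66, 1272, 18]);
translate([1747, 477, 386]) cube([66, 1272, 18]);
translate([1968, 477, 386]) cube([66, 1272, 18]);
translate([2189, 477, 386]) cube([66, 1272, 18]);


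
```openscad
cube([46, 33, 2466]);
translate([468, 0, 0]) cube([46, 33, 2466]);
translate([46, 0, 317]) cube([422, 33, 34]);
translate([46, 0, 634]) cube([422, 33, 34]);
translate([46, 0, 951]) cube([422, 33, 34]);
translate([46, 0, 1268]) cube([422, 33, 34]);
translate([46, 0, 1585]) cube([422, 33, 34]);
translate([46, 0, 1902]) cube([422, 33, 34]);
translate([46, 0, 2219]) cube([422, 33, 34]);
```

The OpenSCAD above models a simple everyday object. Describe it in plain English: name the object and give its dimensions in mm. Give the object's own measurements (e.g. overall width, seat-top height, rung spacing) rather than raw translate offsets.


A straight ladder. Two 46×33 mm vertical rails, 2466 mm tall, stand 514 mm apart (outside-to-outside) with their front faces coplanar on the −y side. 7 rungs, each 33 mm deep and 34 mm tall, span between the inner faces of the rails, front faces flush with the rails. The lowest rung's underside is at z = 317 mm and rungs are spaced 317 mm apart (underside to underside).


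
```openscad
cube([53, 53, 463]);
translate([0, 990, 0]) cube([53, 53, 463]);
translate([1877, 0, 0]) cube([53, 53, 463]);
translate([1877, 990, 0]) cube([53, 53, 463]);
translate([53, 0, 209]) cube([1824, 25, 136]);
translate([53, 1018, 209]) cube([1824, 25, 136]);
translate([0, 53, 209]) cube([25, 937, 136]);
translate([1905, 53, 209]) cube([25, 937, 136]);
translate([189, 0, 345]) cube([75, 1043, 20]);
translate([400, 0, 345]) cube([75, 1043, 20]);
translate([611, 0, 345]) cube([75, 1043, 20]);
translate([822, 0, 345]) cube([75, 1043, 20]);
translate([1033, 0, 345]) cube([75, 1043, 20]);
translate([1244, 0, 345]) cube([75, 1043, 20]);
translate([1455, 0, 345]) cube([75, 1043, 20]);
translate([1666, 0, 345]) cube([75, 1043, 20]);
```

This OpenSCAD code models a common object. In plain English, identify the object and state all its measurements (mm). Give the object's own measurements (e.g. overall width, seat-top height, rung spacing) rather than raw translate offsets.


A bed frame 1930 mm long (x) by 1043 mm wide (y). Four 53×53 mm corner posts, 463 mm tall, at the corners of the footprint. Four rails of 25 mm thickness and 136 mm height run between adjacent posts with their undersides at z = 209 mm, their outer faces flush with the outside of the frame (the two x-running rails run between the posts' inner faces; the two y-running rails run between the posts' inner faces). 8 slats, each 75 mm wide (x) and 20 mm thick, lie across the top of the two x-running rails, running the full 1043 mm width of the frame in y; along x they sit between the end posts with a 136 mm gap after the −x posts and between neighbouring slats and before the +x posts.


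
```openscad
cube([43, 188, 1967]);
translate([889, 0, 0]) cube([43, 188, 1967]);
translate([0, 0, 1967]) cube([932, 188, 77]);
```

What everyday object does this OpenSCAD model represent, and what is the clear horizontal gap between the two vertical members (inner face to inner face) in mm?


A door frame. The clear opening width is 846 mm.

Two 1967 mm tall posts with a header on top — a door frame. The left jamb is 43 mm wide at x = 0; the right jamb starts at x = 889. The clear opening is 889 − 43 = 846 mm.


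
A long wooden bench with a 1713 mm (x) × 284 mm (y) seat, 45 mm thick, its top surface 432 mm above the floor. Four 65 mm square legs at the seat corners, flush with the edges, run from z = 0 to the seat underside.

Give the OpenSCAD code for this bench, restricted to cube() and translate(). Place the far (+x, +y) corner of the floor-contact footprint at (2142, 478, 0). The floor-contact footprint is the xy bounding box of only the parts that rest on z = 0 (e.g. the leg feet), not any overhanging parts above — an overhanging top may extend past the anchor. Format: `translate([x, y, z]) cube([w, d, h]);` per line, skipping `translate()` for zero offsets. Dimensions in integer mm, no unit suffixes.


translate([429, 194, 387]) cube([1713, 284, 45]);
translate([429, 194, 0]) cube([65, 65, 387]);
translate([429, 413, 0]) cube([65, 65, 387]);
translate([2077, 194, 0]) cube([65, 65, 387]);
translate([2077, 413, 0]) cube([65, 65, 387]);


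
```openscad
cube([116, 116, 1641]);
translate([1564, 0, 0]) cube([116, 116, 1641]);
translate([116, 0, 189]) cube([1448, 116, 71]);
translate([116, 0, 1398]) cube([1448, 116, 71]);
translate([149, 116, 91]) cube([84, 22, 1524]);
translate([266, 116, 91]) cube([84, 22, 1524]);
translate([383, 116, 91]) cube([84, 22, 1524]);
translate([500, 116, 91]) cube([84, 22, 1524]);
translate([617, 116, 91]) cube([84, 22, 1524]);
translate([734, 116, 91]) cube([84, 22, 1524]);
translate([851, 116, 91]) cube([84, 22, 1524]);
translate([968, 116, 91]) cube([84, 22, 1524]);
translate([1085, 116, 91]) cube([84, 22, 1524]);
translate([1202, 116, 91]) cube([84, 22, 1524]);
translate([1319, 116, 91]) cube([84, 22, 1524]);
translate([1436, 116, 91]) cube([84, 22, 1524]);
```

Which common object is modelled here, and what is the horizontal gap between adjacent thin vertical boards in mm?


A fence section. The picket gap is 33 mm.

Two posts, two rails, 12 pickets — a fence section. Span 1448 mm holds 12 pickets of 84 mm with 13 equal gaps: ⌊(1448 − 12·84) / 13⌋ = 33 mm.


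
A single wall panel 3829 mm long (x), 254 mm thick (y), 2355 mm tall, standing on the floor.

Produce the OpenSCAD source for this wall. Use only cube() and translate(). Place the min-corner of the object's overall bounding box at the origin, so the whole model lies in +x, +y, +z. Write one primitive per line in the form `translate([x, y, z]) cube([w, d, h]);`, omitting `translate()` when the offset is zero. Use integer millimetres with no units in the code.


cube([3829, 254, 2355]);


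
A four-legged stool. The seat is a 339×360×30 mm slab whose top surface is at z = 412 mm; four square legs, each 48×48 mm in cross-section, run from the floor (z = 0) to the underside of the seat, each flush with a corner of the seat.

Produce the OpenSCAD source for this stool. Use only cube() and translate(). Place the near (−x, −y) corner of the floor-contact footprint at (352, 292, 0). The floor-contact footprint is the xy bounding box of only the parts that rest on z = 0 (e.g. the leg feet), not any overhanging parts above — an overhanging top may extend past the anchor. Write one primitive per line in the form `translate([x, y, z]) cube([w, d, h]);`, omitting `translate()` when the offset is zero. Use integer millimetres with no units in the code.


// leg_h = 412 - 30 = 382
translate([352, 292, 382]) cube([339, 360, 30]);
translate([352, 292, 0]) cube([48, 48, 382]);
translate([643, 292, 0]) cube([48, 48, 382]);
translate([352, 604, 0]) cube([48, 48, 382]);
translate([643, 604, 0]) cube([48, 48, 382]);


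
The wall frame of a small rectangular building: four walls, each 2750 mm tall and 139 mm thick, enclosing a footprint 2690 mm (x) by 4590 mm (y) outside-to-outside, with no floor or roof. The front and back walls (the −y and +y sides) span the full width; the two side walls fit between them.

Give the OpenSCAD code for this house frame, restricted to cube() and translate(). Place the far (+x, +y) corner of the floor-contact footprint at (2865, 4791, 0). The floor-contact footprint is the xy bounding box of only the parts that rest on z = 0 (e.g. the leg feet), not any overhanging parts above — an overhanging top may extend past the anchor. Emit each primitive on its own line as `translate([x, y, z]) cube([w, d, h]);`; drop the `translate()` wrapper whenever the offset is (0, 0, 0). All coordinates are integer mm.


translate([175, 201, 0]) cube([2690, 139, 2750]);
translate([175, 4652, 0]) cube([2690, 139, 2750]);
translate([175, 340, 0]) cube([139, 4312, 2750]);
translate([2726, 340, 0]) cube([139, 4312, 2750]);
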